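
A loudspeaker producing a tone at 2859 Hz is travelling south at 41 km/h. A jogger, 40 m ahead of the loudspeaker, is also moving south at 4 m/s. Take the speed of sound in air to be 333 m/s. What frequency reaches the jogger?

41 km/h = 11.39 m/s.
The jogger is ahead, so the loudspeaker is moving toward it while the jogger is moving away from the loudspeaker.
Both move, so f' = f · (v − v_o)/(v − v_s).
f' = 2859 × (333 − 4)/(333 − 11.39) = 2859 × 329/321.61 ≈ 2925 Hz.

2925 Hz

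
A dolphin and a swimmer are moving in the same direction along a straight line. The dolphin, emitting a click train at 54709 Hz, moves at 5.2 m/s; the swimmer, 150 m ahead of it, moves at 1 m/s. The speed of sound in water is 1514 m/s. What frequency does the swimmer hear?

The swimmer is ahead, so the dolphin is moving toward it while the swimmer is moving away from the dolphin.
Both move, so f' = f · (v − v_o)/(v − v_s).
f' = 54709 × (1514 − 1)/(1514 − 5.2) = 54709 × 1513/1508.8 ≈ 54861 Hz.

54861 Hz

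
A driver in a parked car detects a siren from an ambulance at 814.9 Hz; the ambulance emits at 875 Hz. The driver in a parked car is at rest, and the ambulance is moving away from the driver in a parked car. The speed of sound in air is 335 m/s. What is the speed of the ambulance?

f' = f · v/(v + v_s) ⇒ v_s = v · |1 − f/f'|.
v_s = 335 × |1 − 875/814.9| = 335 × 0.07375 ≈ 24.7 m/s.

24.7 m/s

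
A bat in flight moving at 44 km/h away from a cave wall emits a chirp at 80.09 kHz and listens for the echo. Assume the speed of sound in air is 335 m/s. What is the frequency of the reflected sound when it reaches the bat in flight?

44 km/h = 12.22 m/s.
The cave wall receives the sound from a moving source: f₁ = f₀ · v/(v + v_e) = 80.09 × 335/347.22 ≈ 77.3 kHz.
On the return leg the bat in flight is a moving observer: f₂ = f₁ · (v − v_e)/v = 77.3 × 322.78/335 ≈ 74.5 kHz.
Equivalently f₂ = f₀ · (v − v_e)/(v + v_e).

74.5 kHz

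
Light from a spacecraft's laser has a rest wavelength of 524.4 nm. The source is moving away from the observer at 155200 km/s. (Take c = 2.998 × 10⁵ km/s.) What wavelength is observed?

β = v/c = 155200/299800 = 0.5177.
Relativistic Doppler for wavelength: λ' = λ₀ · √((1 + β)/(1 − β)).
λ' = 524.4 × √(1.5177/0.4823) = 524.4 × 1.77387 ≈ 930.2 nm.

930.2 nm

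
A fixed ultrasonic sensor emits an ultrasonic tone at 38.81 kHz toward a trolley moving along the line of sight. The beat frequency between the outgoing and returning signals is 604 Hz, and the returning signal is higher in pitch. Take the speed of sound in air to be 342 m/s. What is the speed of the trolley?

Double Doppler shift off a moving reflector: f₂ = f₀ · (v + u)/(v − u) (u > 0 toward emitter).
Returning signal is higher, so f₂ = f₀ + Δf = 38810 + 604 = 39414 Hz.
Rearranging, u = v · (f₂ − f₀)/(f₂ + f₀) = 342 × 604/78224 ≈ 2.64 m/s.
So the trolley is moving at 2.64 m/s toward the emitter.

2.64 m/s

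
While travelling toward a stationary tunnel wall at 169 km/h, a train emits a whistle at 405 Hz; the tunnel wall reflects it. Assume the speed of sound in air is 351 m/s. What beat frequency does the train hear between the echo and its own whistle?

169 km/h = 46.94 m/s.
The tunnel wall receives the sound from a moving source: f₁ = f₀ · v/(v − v_e) = 405 × 351/304.06 ≈ 467.5 Hz.
On the return leg the train is a moving observer: f₂ = f₁ · (v + v_e)/v = 467.5 × 397.94/351 ≈ 530.1 Hz.
Equivalently f₂ = f₀ · (v + v_e)/(v − v_e).
Beat against the emitted tone: |f₂ − f₀| = 2v_e·f₀/(v − v_e) = 2 × 46.94 × 405/304.06 ≈ 125 Hz.

125 Hz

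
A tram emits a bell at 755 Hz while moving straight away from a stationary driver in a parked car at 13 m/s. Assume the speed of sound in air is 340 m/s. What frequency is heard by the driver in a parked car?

Only the source moves, away from the listener, so f' = f · v/(v + v_s).
f' = 755 × 340/(340 + 13) = 755 × 340/353 ≈ 727 Hz.

727 Hz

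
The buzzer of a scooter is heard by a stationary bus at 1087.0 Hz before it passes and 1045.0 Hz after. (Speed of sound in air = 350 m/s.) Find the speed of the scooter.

f₁/f₂ = (v + v_s)/(v − v_s), so v_s = v · (f₁ − f₂)/(f₁ + f₂).
v_s = 350 × (1087.0 − 1045.0)/(1087.0 + 1045.0) = 350 × 42.0/2132.0 ≈ 6.9 m/s.

6.9 m/s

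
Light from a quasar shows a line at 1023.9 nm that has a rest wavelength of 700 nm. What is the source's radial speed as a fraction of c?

λ'/λ₀ = 1.4627 > 1 (redshift), so the source is receding.
λ'/λ₀ = √((1 + β)/(1 − β)) for a receding source ⇒ β = (r² − 1)/(r² + 1) with r = λ'/λ₀.
β = (2.1395 − 1)/(2.1395 + 1) ≈ 0.363.

0.363c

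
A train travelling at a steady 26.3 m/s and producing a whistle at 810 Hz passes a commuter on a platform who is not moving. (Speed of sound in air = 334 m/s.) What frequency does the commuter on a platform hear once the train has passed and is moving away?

Receding: f₂ = f · v/(v + v_s) = 810 × 334/360.3 ≈ 751 Hz.

751 Hz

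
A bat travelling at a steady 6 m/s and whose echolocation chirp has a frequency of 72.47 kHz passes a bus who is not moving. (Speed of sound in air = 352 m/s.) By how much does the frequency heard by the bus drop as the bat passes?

2.47 kHz

Approaching: f₁ = f · v/(v − v_s) = 72.47 × 352/346 ≈ 73.73 kHz.
Receding: f₂ = f · v/(v + v_s) = 72.47 × 352/358 ≈ 71.26 kHz.
Drop: f₁ − f₂ = 2f·v·v_s/(v² − v_s²) = 2 × 72.47 × 352 × 6/(352² − 6²) ≈ 2.47 kHz.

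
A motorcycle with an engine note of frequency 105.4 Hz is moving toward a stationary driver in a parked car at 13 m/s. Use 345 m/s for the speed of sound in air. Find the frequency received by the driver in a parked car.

Moving source, stationary observer: f' = f · v/(v − v_s) since the source is approaching.
f' = 105.4 × 345/(345 − 13) = 105.4 × 345/332 ≈ 110 Hz.

110 Hz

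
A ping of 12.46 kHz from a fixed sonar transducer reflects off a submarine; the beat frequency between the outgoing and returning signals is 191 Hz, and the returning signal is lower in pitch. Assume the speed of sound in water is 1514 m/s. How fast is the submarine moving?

Double Doppler shift off a moving reflector: f₂ = f₀ · (v + u)/(v − u) (u > 0 toward emitter).
Returning signal is lower, so f₂ = f₀ − Δf = 12460 − 191 = 12269 Hz.
Rearranging, u = v · (f₂ − f₀)/(f₂ + f₀) = 1514 × -191/24729 ≈ -11.7 m/s.
So the submarine is moving at 11.7 m/s away from the emitter.

11.7 m/s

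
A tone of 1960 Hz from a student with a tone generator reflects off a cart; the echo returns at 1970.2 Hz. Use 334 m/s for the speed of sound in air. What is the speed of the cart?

0.87 m/s

Double Doppler shift off a moving reflector: f₂ = f₀ · (v + u)/(v − u) (u > 0 toward emitter).
Rearranging, u = v · (f₂ − f₀)/(f₂ + f₀) = 334 × 10.2/3930.2 ≈ 0.87 m/s.
So the cart is moving at 0.87 m/s toward the emitter.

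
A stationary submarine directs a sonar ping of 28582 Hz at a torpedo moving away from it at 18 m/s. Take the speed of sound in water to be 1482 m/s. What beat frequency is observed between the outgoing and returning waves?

686 Hz

The torpedo first receives the wave as a moving observer: f₁ = f₀ · (v − u)/v = 28582 × (1482 − 18)/1482 ≈ 28235 Hz.
On reflection it acts as a source moving away from the stationary detector: f₂ = f₁ · v/(v + u) = 28235 × 1482/1500 ≈ 27896 Hz.
Beat frequency: |f₂ − f₀| = 2u·f₀/(v + u) = 2 × 18 × 28582/1500 ≈ 686 Hz.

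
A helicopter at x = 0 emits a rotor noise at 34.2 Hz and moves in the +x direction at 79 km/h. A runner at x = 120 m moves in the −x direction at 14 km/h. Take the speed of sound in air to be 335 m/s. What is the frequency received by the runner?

79 km/h = 21.94 m/s; 14 km/h = 3.889 m/s.
The observer lies on the +x side, so the source is heading toward the observer and the observer is heading toward the source.
General Doppler shift: f' = f · (v + v_o)/(v − v_s).
f' = 34.2 × (335 + 3.889)/(335 − 21.94) = 34.2 × 338.89/313.06 ≈ 37.0 Hz.

37.0 Hz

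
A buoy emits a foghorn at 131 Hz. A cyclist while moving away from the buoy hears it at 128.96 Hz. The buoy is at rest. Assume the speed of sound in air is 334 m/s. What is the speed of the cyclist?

5.2 m/s

f' = f · (v − v_o)/v ⇒ v_o = v · |f'/f − 1|.
v_o = 334 × |128.96/131 − 1| = 334 × 0.01557 ≈ 5.2 m/s.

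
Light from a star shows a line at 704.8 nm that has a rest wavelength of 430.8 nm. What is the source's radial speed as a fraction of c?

λ'/λ₀ = 1.6360 > 1 (redshift), so the source is receding.
λ'/λ₀ = √((1 + β)/(1 − β)) for a receding source ⇒ β = (r² − 1)/(r² + 1) with r = λ'/λ₀.
β = (2.6766 − 1)/(2.6766 + 1) ≈ 0.456.

0.456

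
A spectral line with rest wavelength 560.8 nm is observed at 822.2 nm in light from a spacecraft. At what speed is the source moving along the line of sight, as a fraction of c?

0.365c

λ'/λ₀ = 1.4661 > 1 (redshift), so the source is receding.
λ'/λ₀ = √((1 + β)/(1 − β)) for a receding source ⇒ β = (r² − 1)/(r² + 1) with r = λ'/λ₀.
β = (2.1495 − 1)/(2.1495 + 1) ≈ 0.365.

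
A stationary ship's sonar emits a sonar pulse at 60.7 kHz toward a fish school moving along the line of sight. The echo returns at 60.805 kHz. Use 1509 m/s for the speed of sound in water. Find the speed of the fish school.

1.30 m/s

Double Doppler shift off a moving reflector: f₂ = f₀ · (v + u)/(v − u) (u > 0 toward emitter).
Rearranging, u = v · (f₂ − f₀)/(f₂ + f₀) = 1509 × 0.105/121.505 ≈ 1.30 m/s.
So the fish school is moving at 1.30 m/s toward the emitter.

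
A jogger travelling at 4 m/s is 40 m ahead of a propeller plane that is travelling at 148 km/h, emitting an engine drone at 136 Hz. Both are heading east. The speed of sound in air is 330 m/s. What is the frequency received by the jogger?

153 Hz

148 km/h = 41.11 m/s.
The jogger is ahead, so the propeller plane is moving toward it while the jogger is moving away from the propeller plane.
Both move, so f' = f · (v − v_o)/(v − v_s).
f' = 136 × (330 − 4)/(330 − 41.11) = 136 × 326/288.89 ≈ 153 Hz.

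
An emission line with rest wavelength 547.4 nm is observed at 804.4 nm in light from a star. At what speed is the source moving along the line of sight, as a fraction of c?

0.367c

λ'/λ₀ = 1.4695 > 1 (redshift), so the source is receding.
λ'/λ₀ = √((1 + β)/(1 − β)) for a receding source ⇒ β = (r² − 1)/(r² + 1) with r = λ'/λ₀.
β = (2.1594 − 1)/(2.1594 + 1) ≈ 0.367.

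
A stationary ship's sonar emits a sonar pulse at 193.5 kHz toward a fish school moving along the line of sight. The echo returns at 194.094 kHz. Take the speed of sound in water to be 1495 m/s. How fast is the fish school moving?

2.29 m/s

Double Doppler shift off a moving reflector: f₂ = f₀ · (v + u)/(v − u) (u > 0 toward emitter).
Rearranging, u = v · (f₂ − f₀)/(f₂ + f₀) = 1495 × 0.594/387.594 ≈ 2.29 m/s.
So the fish school is moving at 2.29 m/s toward the emitter.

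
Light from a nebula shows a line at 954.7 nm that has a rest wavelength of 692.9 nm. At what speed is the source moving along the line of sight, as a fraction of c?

0.310c

λ'/λ₀ = 1.3778 > 1 (redshift), so the source is receding.
λ'/λ₀ = √((1 + β)/(1 − β)) for a receding source ⇒ β = (r² − 1)/(r² + 1) with r = λ'/λ₀.
β = (1.8984 − 1)/(1.8984 + 1) ≈ 0.310.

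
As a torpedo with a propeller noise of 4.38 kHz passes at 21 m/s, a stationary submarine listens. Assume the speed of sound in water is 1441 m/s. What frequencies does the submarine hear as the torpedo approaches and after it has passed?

4.44 kHz approaching; 4.32 kHz receding

Approaching: f₁ = f · v/(v − v_s) = 4.38 × 1441/1420 ≈ 4.44 kHz.
Receding: f₂ = f · v/(v + v_s) = 4.38 × 1441/1462 ≈ 4.32 kHz.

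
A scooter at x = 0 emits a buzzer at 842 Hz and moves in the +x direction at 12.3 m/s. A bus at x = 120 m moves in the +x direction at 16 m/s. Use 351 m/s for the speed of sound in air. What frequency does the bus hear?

The observer lies on the +x side, so the source is heading toward the observer and the observer is heading away from the source.
With source approaching and observer receding, f' = f · (v − v_o)/(v − v_s).
f' = 842 × (351 − 16)/(351 − 12.3) = 842 × 335/338.7 ≈ 833 Hz.

833 Hz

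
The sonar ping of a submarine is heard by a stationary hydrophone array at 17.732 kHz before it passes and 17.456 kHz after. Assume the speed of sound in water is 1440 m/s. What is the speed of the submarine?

11.3 m/s

f₁/f₂ = (v + v_s)/(v − v_s), so v_s = v · (f₁ − f₂)/(f₁ + f₂).
v_s = 1440 × (17.732 − 17.456)/(17.732 + 17.456) = 1440 × 0.276/35.188 ≈ 11.3 m/s.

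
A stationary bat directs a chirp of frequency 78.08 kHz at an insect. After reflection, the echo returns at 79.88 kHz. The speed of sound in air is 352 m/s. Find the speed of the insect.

4.0 m/s

Double Doppler shift off a moving reflector: f₂ = f₀ · (v + u)/(v − u) (u > 0 toward emitter).
Rearranging, u = v · (f₂ − f₀)/(f₂ + f₀) = 352 × 1.80/157.96 ≈ 4.0 m/s.
So the insect is moving at 4.0 m/s toward the emitter.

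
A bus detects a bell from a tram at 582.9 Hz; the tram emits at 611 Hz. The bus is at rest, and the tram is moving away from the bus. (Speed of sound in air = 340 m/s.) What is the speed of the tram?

16.4 m/s

f' = f · v/(v + v_s) ⇒ v_s = v · |1 − f/f'|.
v_s = 340 × |1 − 611/582.9| = 340 × 0.04821 ≈ 16.4 m/s.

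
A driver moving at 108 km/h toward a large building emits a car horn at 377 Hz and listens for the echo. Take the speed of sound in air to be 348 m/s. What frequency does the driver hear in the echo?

448 Hz

108 km/h = 30 m/s.
The large building receives the sound from a moving source: f₁ = f₀ · v/(v − v_e) = 377 × 348/318 ≈ 413 Hz.
On the return leg the driver is a moving observer: f₂ = f₁ · (v + v_e)/v = 413 × 378/348 ≈ 448 Hz.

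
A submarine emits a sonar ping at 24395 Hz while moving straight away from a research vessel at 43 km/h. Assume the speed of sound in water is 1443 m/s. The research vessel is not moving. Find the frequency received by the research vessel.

43 km/h = 11.94 m/s.
With the source moving away from a stationary observer, f' = f · v/(v + v_s).
f' = 24395 × 1443/(1443 + 11.94) = 24395 × 1443/1455 ≈ 24195 Hz.

24195 Hz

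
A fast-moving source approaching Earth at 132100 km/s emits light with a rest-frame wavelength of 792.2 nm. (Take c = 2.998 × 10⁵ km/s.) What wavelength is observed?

493.6 nm

β = v/c = 132100/299800 = 0.4406.
Relativistic Doppler for wavelength: λ' = λ₀ · √((1 − β)/(1 + β)).
λ' = 792.2 × √(0.5594/1.4406) = 792.2 × 0.62312 ≈ 493.6 nm.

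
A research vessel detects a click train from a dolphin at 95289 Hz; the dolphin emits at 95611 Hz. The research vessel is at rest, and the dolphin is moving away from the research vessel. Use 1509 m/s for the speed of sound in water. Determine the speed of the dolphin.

f' = f · v/(v + v_s) ⇒ v_s = v · |1 − f/f'|.
v_s = 1509 × |1 − 95611/95289| = 1509 × 0.003379 ≈ 5.1 m/s.

5.1 m/s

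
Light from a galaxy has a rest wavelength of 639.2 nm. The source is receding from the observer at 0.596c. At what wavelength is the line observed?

1270.5 nm

Relativistic Doppler for wavelength: λ' = λ₀ · √((1 + β)/(1 − β)).
λ' = 639.2 × √(1.5960/0.4040) = 639.2 × 1.98759 ≈ 1270.5 nm.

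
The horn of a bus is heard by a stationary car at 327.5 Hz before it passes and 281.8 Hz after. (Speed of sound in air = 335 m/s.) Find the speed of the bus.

25 m/s

f₁/f₂ = (v + v_s)/(v − v_s), so v_s = v · (f₁ − f₂)/(f₁ + f₂).
v_s = 335 × (327.5 − 281.8)/(327.5 + 281.8) = 335 × 45.7/609.3 ≈ 25 m/s.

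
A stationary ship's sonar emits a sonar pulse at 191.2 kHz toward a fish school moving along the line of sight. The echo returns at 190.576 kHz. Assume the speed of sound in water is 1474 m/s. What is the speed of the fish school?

Double Doppler shift off a moving reflector: f₂ = f₀ · (v + u)/(v − u) (u > 0 toward emitter).
Rearranging, u = v · (f₂ − f₀)/(f₂ + f₀) = 1474 × -0.624/381.776 ≈ -2.41 m/s.
So the fish school is moving at 2.41 m/s away from the emitter.

2.41 m/s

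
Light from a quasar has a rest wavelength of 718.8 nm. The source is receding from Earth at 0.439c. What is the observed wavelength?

Relativistic Doppler for wavelength: λ' = λ₀ · √((1 + β)/(1 − β)).
λ' = 718.8 × √(1.4390/0.5610) = 718.8 × 1.60158 ≈ 1151.2 nm.

1151.2 nm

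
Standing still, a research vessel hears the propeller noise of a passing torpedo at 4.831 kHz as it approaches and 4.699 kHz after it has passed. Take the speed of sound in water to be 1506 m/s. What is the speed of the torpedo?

20.9 m/s

f₁/f₂ = (v + v_s)/(v − v_s), so v_s = v · (f₁ − f₂)/(f₁ + f₂).
v_s = 1506 × (4.831 − 4.699)/(4.831 + 4.699) = 1506 × 0.132/9.530 ≈ 20.9 m/s.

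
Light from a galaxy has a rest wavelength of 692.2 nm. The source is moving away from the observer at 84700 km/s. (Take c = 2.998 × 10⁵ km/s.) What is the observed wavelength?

β = v/c = 84700/299800 = 0.2825.
Relativistic Doppler for wavelength: λ' = λ₀ · √((1 + β)/(1 − β)).
λ' = 692.2 × √(1.2825/0.7175) = 692.2 × 1.33699 ≈ 925.5 nm.

925.5 nm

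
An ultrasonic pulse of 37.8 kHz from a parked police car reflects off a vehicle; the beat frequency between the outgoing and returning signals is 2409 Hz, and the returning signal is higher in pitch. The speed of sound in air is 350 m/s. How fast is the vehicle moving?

Double Doppler shift off a moving reflector: f₂ = f₀ · (v + u)/(v − u) (u > 0 toward emitter).
Returning signal is higher, so f₂ = f₀ + Δf = 37800 + 2409 = 40209 Hz.
Rearranging, u = v · (f₂ − f₀)/(f₂ + f₀) = 350 × 2409/78009 ≈ 10.8 m/s.
So the vehicle is moving at 10.8 m/s toward the emitter.

10.8 m/s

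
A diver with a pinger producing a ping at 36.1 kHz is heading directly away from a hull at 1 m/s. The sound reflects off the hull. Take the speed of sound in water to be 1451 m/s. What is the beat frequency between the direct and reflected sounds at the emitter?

The hull receives the sound from a moving source: f₁ = f₀ · v/(v + v_e) = 36.1 × 1451/1452 ≈ 36.0751 kHz.
On the return leg the diver with a pinger is a moving observer: f₂ = f₁ · (v − v_e)/v = 36.0751 × 1450/1451 ≈ 36.0503 kHz.
Equivalently f₂ = f₀ · (v − v_e)/(v + v_e).
Beat against the emitted tone (with f₀ = 36100 Hz): |f₂ − f₀| = 2v_e·f₀/(v + v_e) = 2 × 1 × 36100/1452 ≈ 49.7 Hz.

49.7 Hz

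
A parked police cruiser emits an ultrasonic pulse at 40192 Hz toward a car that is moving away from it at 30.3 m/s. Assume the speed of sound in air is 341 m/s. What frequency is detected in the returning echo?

33632 Hz

The car first receives the wave as a moving observer: f₁ = f₀ · (v − u)/v = 40192 × (341 − 30.3)/341 ≈ 36621 Hz.
The reflection then acts as a moving source: f₂ = f₁ · v/(v + u) ≈ 33632 Hz.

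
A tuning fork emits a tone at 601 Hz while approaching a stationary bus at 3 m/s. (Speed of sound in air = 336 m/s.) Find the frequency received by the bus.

Only the source moves, toward the listener, so f' = f · v/(v − v_s).
f' = 601 × 336/(336 − 3) = 601 × 336/333 ≈ 606 Hz.

606 Hz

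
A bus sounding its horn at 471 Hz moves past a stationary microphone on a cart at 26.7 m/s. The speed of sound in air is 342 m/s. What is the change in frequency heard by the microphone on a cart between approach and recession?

Approaching: f₁ = f · v/(v − v_s) = 471 × 342/315.3 ≈ 510.9 Hz.
Receding: f₂ = f · v/(v + v_s) = 471 × 342/368.7 ≈ 436.9 Hz.
Drop: f₁ − f₂ = 2f·v·v_s/(v² − v_s²) = 2 × 471 × 342 × 26.7/(342² − 26.7²) ≈ 74.0 Hz.

74.0 Hz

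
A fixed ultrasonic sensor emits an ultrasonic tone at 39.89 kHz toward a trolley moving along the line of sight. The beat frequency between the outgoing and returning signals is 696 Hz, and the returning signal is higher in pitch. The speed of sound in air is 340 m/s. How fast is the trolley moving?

2.94 m/s

Double Doppler shift off a moving reflector: f₂ = f₀ · (v + u)/(v − u) (u > 0 toward emitter).
Returning signal is higher, so f₂ = f₀ + Δf = 39890 + 696 = 40586 Hz.
Rearranging, u = v · (f₂ − f₀)/(f₂ + f₀) = 340 × 696/80476 ≈ 2.94 m/s.
So the trolley is moving at 2.94 m/s toward the emitter.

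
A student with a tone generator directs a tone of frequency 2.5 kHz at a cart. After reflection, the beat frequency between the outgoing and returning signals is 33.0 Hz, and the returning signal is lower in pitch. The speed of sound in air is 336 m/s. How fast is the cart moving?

2.23 m/s

Double Doppler shift off a moving reflector: f₂ = f₀ · (v + u)/(v − u) (u > 0 toward emitter).
Returning signal is lower, so f₂ = f₀ − Δf = 2500 − 33 = 2467 Hz.
Rearranging, u = v · (f₂ − f₀)/(f₂ + f₀) = 336 × -33/4967 ≈ -2.23 m/s.
So the cart is moving at 2.23 m/s away from the emitter.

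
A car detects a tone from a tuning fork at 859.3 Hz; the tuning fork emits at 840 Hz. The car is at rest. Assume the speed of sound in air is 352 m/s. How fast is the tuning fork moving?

f' > f, so the tuning fork is approaching.
f' = f · v/(v − v_s) ⇒ v_s = v · |1 − f/f'|.
v_s = 352 × |1 − 840/859.3| = 352 × 0.02246 ≈ 7.9 m/s.

7.9 m/s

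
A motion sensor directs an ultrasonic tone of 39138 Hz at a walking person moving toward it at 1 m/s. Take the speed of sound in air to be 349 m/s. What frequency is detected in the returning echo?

39363 Hz

The walking person first receives the wave as a moving observer: f₁ = f₀ · (v + u)/v = 39138 × (349 + 1)/349 ≈ 39250 Hz.
On reflection it acts as a source moving toward the stationary detector: f₂ = f₁ · v/(v − u) = 39250 × 349/348 ≈ 39363 Hz.
Equivalently f₂ = f₀ · (v + u)/(v − u).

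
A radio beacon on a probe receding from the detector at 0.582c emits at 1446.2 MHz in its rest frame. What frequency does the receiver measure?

Relativistic Doppler for frequency: f' = f₀ · √((1 − β)/(1 + β)).
f' = 1446.2 × √(0.4180/1.5820) = 1446.2 × 0.51403 ≈ 743.4 MHz.

743.4 MHz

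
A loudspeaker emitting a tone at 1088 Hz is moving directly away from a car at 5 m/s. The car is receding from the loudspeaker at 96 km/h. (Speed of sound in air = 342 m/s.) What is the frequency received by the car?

989 Hz

96 km/h = 26.67 m/s.
With source receding and observer receding, f' = f · (v − v_o)/(v + v_s).
f' = 1088 × (342 − 26.67)/(342 + 5) = 1088 × 315.33/347 ≈ 989 Hz.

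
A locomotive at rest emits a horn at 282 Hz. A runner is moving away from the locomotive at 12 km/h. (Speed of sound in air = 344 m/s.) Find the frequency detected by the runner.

12 km/h = 3.333 m/s.
Moving observer, stationary source: f' = f · (v − v_o)/v.
f' = 282 × (344 − 3.333)/344 = 282 × 340.67/344 ≈ 279 Hz.

279 Hz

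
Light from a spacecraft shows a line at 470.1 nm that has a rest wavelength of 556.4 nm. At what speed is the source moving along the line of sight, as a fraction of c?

0.167c

λ'/λ₀ = 0.8449 < 1 (blueshift), so the source is approaching.
λ'/λ₀ = √((1 − β)/(1 + β)) for an approaching source ⇒ β = (1 − r²)/(1 + r²) with r = λ'/λ₀.
β = (1 − 0.7138)/(1 + 0.7138) ≈ 0.167.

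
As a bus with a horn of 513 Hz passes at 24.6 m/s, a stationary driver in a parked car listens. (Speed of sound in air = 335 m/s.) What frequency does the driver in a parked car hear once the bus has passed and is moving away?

Receding: f₂ = f · v/(v + v_s) = 513 × 335/359.6 ≈ 478 Hz.

478 Hz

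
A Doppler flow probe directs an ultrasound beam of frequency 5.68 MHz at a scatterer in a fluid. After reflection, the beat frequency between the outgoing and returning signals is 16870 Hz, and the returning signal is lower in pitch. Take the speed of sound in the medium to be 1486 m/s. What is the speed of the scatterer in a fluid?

Double Doppler shift off a moving reflector: f₂ = f₀ · (v + u)/(v − u) (u > 0 toward emitter).
Returning signal is lower, so f₂ = f₀ − Δf = 5680000 − 16870 = 5663130 Hz.
Rearranging, u = v · (f₂ − f₀)/(f₂ + f₀) = 1486 × -16870/11343130 ≈ -2.21 m/s.
So the scatterer in a fluid is moving at 2.21 m/s away from the emitter.

2.21 m/s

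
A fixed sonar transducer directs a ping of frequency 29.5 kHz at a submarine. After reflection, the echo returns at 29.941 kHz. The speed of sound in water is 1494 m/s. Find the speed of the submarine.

11.1 m/s

Double Doppler shift off a moving reflector: f₂ = f₀ · (v + u)/(v − u) (u > 0 toward emitter).
Rearranging, u = v · (f₂ − f₀)/(f₂ + f₀) = 1494 × 0.441/59.441 ≈ 11.1 m/s.
So the submarine is moving at 11.1 m/s toward the emitter.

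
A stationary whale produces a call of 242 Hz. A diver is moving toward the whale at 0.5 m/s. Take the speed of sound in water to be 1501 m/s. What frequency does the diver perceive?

Moving observer, stationary source: f' = f · (v + v_o)/v.
f' = 242 × (1501 + 0.5)/1501 = 242 × 1501.5/1501 ≈ 242 Hz.

242 Hz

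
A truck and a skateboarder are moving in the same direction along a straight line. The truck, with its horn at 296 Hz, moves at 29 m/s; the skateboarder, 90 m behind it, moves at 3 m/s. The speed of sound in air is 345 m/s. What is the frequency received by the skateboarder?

The skateboarder is behind, so the truck is moving away from it while the skateboarder is moving toward the truck.
Both move, so f' = f · (v + v_o)/(v + v_s).
f' = 296 × (345 + 3)/(345 + 29) = 296 × 348/374 ≈ 275 Hz.

275 Hz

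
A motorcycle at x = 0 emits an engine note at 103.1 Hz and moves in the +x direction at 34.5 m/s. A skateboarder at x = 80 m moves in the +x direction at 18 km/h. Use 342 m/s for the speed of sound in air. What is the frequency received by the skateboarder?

113 Hz

18 km/h = 5 m/s.
The observer lies on the +x side, so the source is heading toward the observer and the observer is heading away from the source.
With source approaching and observer receding, f' = f · (v − v_o)/(v − v_s).
f' = 103.1 × (342 − 5)/(342 − 34.5) = 103.1 × 337/307.5 ≈ 113 Hz.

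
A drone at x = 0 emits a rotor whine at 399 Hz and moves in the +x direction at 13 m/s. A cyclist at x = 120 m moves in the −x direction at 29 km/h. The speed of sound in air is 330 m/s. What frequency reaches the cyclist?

29 km/h = 8.056 m/s.
The observer lies on the +x side, so the source is heading toward the observer and the observer is heading toward the source.
With source approaching and observer approaching, f' = f · (v + v_o)/(v − v_s).
f' = 399 × (330 + 8.056)/(330 − 13) = 399 × 338.06/317 ≈ 426 Hz.

426 Hz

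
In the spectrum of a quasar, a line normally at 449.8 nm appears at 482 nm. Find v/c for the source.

λ'/λ₀ = 1.0716 > 1 (redshift), so the source is receding.
λ'/λ₀ = √((1 + β)/(1 − β)) for a receding source ⇒ β = (r² − 1)/(r² + 1) with r = λ'/λ₀.
β = (1.1483 − 1)/(1.1483 + 1) ≈ 0.069.

0.069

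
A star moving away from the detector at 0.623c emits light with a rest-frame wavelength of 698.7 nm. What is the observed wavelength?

1449.7 nm

Relativistic Doppler for wavelength: λ' = λ₀ · √((1 + β)/(1 − β)).
λ' = 698.7 × √(1.6230/0.3770) = 698.7 × 2.07486 ≈ 1449.7 nm.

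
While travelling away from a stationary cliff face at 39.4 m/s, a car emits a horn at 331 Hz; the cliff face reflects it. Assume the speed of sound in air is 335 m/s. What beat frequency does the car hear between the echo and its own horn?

The cliff face receives the sound from a moving source: f₁ = f₀ · v/(v + v_e) = 331 × 335/374.4 ≈ 296.2 Hz.
On the return leg the car is a moving observer: f₂ = f₁ · (v − v_e)/v = 296.2 × 295.6/335 ≈ 261.3 Hz.
Beat against the emitted tone: |f₂ − f₀| = 2v_e·f₀/(v + v_e) = 2 × 39.4 × 331/374.4 ≈ 70 Hz.

70 Hz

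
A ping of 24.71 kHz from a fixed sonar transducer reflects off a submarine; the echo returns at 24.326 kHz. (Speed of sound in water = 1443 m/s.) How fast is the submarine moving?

Double Doppler shift off a moving reflector: f₂ = f₀ · (v + u)/(v − u) (u > 0 toward emitter).
Rearranging, u = v · (f₂ − f₀)/(f₂ + f₀) = 1443 × -0.384/49.036 ≈ -11.3 m/s.
So the submarine is moving at 11.3 m/s away from the emitter.

11.3 m/s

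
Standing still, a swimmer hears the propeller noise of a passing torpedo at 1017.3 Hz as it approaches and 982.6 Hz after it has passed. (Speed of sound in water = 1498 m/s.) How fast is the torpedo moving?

26 m/s

f₁/f₂ = (v + v_s)/(v − v_s), so v_s = v · (f₁ − f₂)/(f₁ + f₂).
v_s = 1498 × (1017.3 − 982.6)/(1017.3 + 982.6) = 1498 × 34.7/1999.9 ≈ 26 m/s.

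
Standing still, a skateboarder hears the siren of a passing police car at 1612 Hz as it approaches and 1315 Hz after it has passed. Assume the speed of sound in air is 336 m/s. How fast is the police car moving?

f₁/f₂ = (v + v_s)/(v − v_s), so v_s = v · (f₁ − f₂)/(f₁ + f₂).
v_s = 336 × (1612 − 1315)/(1612 + 1315) = 336 × 297/2927 ≈ 34 m/s.

34 m/s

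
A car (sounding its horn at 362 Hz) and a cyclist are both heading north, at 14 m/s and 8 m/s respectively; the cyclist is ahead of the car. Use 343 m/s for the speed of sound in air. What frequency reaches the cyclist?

369 Hz

The cyclist is ahead, so the car is moving toward it while the cyclist is moving away from the car.
Both move, so f' = f · (v − v_o)/(v − v_s).
f' = 362 × (343 − 8)/(343 − 14) = 362 × 335/329 ≈ 369 Hz.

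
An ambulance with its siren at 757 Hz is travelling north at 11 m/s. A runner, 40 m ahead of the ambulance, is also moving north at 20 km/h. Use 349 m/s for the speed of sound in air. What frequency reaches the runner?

20 km/h = 5.556 m/s.
The runner is ahead, so the ambulance is moving toward it while the runner is moving away from the ambulance.
General Doppler shift: f' = f · (v − v_o)/(v − v_s).
f' = 757 × (349 − 5.556)/(349 − 11) = 757 × 343.44/338 ≈ 769 Hz.

769 Hz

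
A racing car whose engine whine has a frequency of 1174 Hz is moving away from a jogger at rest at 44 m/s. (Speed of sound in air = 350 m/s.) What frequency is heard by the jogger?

Moving source, stationary observer: f' = f · v/(v + v_s) since the source is receding.
f' = 1174 × 350/(350 + 44) = 1174 × 350/394 ≈ 1043 Hz.

1043 Hz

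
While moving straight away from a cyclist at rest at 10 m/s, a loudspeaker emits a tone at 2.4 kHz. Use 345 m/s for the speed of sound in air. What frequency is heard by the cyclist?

With the source moving away from a stationary observer, f' = f · v/(v + v_s).
f' = 2.4 × 345/(345 + 10) = 2.4 × 345/355 ≈ 2.33 kHz.

2.33 kHz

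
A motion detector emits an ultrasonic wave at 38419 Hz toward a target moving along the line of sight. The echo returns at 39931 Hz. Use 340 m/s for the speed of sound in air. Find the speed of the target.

6.6 m/s

Double Doppler shift off a moving reflector: f₂ = f₀ · (v + u)/(v − u) (u > 0 toward emitter).
Rearranging, u = v · (f₂ − f₀)/(f₂ + f₀) = 340 × 1512/78350 ≈ 6.6 m/s.
So the target is moving at 6.6 m/s toward the emitter.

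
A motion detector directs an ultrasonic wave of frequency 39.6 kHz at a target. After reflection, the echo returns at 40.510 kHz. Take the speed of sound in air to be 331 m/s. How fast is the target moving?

3.8 m/s

Double Doppler shift off a moving reflector: f₂ = f₀ · (v + u)/(v − u) (u > 0 toward emitter).
Rearranging, u = v · (f₂ − f₀)/(f₂ + f₀) = 331 × 0.910/80.110 ≈ 3.8 m/s.
So the target is moving at 3.8 m/s toward the emitter.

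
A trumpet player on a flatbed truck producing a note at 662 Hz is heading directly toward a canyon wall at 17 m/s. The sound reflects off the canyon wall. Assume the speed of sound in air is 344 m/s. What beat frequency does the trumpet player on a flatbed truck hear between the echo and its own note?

69 Hz

The canyon wall receives the sound from a moving source: f₁ = f₀ · v/(v − v_e) = 662 × 344/327 ≈ 696.4 Hz.
On the return leg the trumpet player on a flatbed truck is a moving observer: f₂ = f₁ · (v + v_e)/v = 696.4 × 361/344 ≈ 730.8 Hz.
Equivalently f₂ = f₀ · (v + v_e)/(v − v_e).
Beat against the emitted tone: |f₂ − f₀| = 2v_e·f₀/(v − v_e) = 2 × 17 × 662/327 ≈ 69 Hz.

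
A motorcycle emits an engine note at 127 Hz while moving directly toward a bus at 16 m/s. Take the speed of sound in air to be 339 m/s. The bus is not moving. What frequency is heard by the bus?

133 Hz

With the source moving toward a stationary observer, f' = f · v/(v − v_s).
f' = 127 × 339/(339 − 16) = 127 × 339/323 ≈ 133 Hz.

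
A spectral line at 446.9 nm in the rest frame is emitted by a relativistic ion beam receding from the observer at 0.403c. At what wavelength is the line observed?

Relativistic Doppler for wavelength: λ' = λ₀ · √((1 + β)/(1 − β)).
λ' = 446.9 × √(1.4030/0.5970) = 446.9 × 1.53300 ≈ 685.1 nm.

685.1 nm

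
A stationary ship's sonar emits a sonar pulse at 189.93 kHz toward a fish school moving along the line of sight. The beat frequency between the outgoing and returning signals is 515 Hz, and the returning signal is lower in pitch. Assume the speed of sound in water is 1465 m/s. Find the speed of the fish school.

Double Doppler shift off a moving reflector: f₂ = f₀ · (v + u)/(v − u) (u > 0 toward emitter).
Returning signal is lower, so f₂ = f₀ − Δf = 189930 − 515 = 189415 Hz.
Rearranging, u = v · (f₂ − f₀)/(f₂ + f₀) = 1465 × -515/379345 ≈ -1.99 m/s.
So the fish school is moving at 1.99 m/s away from the emitter.

1.99 m/s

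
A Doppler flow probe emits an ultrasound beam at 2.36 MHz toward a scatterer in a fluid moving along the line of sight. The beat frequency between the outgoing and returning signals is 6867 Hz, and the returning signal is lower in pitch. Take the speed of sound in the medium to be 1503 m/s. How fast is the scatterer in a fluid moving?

Double Doppler shift off a moving reflector: f₂ = f₀ · (v + u)/(v − u) (u > 0 toward emitter).
Returning signal is lower, so f₂ = f₀ − Δf = 2360000 − 6867 = 2353133 Hz.
Rearranging, u = v · (f₂ − f₀)/(f₂ + f₀) = 1503 × -6867/4713133 ≈ -2.19 m/s.
So the scatterer in a fluid is moving at 2.19 m/s away from the emitter.

2.19 m/s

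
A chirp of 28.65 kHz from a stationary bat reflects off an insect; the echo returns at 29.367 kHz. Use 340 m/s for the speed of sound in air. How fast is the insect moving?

Double Doppler shift off a moving reflector: f₂ = f₀ · (v + u)/(v − u) (u > 0 toward emitter).
Rearranging, u = v · (f₂ − f₀)/(f₂ + f₀) = 340 × 0.717/58.017 ≈ 4.2 m/s.
So the insect is moving at 4.2 m/s toward the emitter.

4.2 m/s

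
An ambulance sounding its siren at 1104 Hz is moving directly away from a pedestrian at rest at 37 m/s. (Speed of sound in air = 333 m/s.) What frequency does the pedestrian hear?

Moving source, stationary observer: f' = f · v/(v + v_s) since the source is receding.
f' = 1104 × 333/(333 + 37) = 1104 × 333/370 ≈ 994 Hz.

994 Hz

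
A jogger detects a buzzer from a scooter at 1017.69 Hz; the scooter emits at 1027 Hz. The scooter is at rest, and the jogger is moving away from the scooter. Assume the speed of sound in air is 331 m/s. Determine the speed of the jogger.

f' = f · (v − v_o)/v ⇒ v_o = v · |f'/f − 1|.
v_o = 331 × |1017.69/1027 − 1| = 331 × 0.009065 ≈ 3.0 m/s.

3.0 m/s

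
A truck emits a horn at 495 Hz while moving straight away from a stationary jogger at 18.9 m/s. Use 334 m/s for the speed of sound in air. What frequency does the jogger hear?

468 Hz

With the source moving away from a stationary observer, f' = f · v/(v + v_s).
f' = 495 × 334/(334 + 18.9) = 495 × 334/352.9 ≈ 468 Hz.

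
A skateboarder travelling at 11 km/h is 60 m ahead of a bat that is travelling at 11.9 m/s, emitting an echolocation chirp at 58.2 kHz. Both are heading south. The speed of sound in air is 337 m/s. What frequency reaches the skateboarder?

11 km/h = 3.056 m/s.
The skateboarder is ahead, so the bat is moving toward it while the skateboarder is moving away from the bat.
Both move, so f' = f · (v − v_o)/(v − v_s).
f' = 58.2 × (337 − 3.056)/(337 − 11.9) = 58.2 × 333.94/325.1 ≈ 59.8 kHz.

59.8 kHz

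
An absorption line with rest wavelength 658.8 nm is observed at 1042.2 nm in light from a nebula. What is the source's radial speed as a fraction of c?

0.429

λ'/λ₀ = 1.5820 > 1 (redshift), so the source is receding.
λ'/λ₀ = √((1 + β)/(1 − β)) for a receding source ⇒ β = (r² − 1)/(r² + 1) with r = λ'/λ₀.
β = (2.5026 − 1)/(2.5026 + 1) ≈ 0.429.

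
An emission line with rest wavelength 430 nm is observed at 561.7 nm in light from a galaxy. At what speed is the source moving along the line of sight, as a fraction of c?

λ'/λ₀ = 1.3063 > 1 (redshift), so the source is receding.
λ'/λ₀ = √((1 + β)/(1 − β)) for a receding source ⇒ β = (r² − 1)/(r² + 1) with r = λ'/λ₀.
β = (1.7064 − 1)/(1.7064 + 1) ≈ 0.261.

0.261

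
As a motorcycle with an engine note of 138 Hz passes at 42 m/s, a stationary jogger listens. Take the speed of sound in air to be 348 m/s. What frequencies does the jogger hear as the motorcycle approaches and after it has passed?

157 Hz approaching; 123 Hz receding

Approaching: f₁ = f · v/(v − v_s) = 138 × 348/306 ≈ 157 Hz.
Receding: f₂ = f · v/(v + v_s) = 138 × 348/390 ≈ 123 Hz.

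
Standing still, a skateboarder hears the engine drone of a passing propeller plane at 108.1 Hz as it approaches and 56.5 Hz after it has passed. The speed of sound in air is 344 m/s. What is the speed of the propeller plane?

f₁/f₂ = (v + v_s)/(v − v_s), so v_s = v · (f₁ − f₂)/(f₁ + f₂).
v_s = 344 × (108.1 − 56.5)/(108.1 + 56.5) = 344 × 51.6/164.6 ≈ 108 m/s.

108 m/s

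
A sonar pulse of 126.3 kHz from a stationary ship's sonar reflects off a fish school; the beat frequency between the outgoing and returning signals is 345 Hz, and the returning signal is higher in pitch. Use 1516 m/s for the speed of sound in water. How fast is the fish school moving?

2.07 m/s

Double Doppler shift off a moving reflector: f₂ = f₀ · (v + u)/(v − u) (u > 0 toward emitter).
Returning signal is higher, so f₂ = f₀ + Δf = 126300 + 345 = 126645 Hz.
Rearranging, u = v · (f₂ − f₀)/(f₂ + f₀) = 1516 × 345/252945 ≈ 2.07 m/s.
So the fish school is moving at 2.07 m/s toward the emitter.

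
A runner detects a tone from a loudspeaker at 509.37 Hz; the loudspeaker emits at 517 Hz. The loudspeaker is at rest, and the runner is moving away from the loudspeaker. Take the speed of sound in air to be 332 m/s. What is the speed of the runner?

f' = f · (v − v_o)/v ⇒ v_o = v · |f'/f − 1|.
v_o = 332 × |509.37/517 − 1| = 332 × 0.01476 ≈ 4.9 m/s.

4.9 m/s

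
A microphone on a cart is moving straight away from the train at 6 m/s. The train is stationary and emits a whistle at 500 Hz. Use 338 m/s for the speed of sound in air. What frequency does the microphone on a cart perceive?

491 Hz

Only the observer moves, away from the source, so f' = f · (v − v_o)/v.
f' = 500 × (338 − 6)/338 = 500 × 332/338 ≈ 491 Hz.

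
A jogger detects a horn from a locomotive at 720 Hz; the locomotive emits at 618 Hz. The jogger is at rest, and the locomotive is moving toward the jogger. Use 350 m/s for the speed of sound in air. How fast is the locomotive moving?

50 m/s

f' = f · v/(v − v_s) ⇒ v_s = v · |1 − f/f'|.
v_s = 350 × |1 − 618/720| = 350 × 0.1417 ≈ 50 m/s.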